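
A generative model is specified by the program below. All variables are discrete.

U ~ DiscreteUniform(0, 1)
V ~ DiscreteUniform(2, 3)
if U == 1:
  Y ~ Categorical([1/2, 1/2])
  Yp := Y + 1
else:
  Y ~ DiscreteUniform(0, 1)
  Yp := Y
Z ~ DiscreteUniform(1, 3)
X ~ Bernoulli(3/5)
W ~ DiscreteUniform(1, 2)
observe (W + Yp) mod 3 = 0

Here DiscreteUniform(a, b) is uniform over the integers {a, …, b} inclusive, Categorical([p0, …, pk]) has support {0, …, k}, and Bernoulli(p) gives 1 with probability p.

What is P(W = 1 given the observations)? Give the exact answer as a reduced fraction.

P(W = 1 | obs) = 1/3

Enumerate traces; 36 have nonzero weight after conditioning:
  (U=0, V=2, Y=1, Z=1, X=0, W=2) weight 1/120
  (U=0, V=2, Y=1, Z=1, X=1, W=2) weight 1/80
  (U=0, V=2, Y=1, Z=2, X=0, W=2) weight 1/120
  (U=0, V=2, Y=1, Z=2, X=1, W=2) weight 1/80
  (U=0, V=2, Y=1, Z=3, X=0, W=2) weight 1/120
  (U=0, V=2, Y=1, Z=3, X=1, W=2) weight 1/80
  (U=0, V=3, Y=1, Z=1, X=0, W=2) weight 1/120
  (U=0, V=3, Y=1, Z=1, X=1, W=2) weight 1/80
  (U=1, V=2, Y=1, Z=1, X=0, W=1) weight 1/120
  … 27 more
Group by W:
  weight(W=1) = 1/8
  weight(W=2) = 1/4
Total weight = 1/8 + 1/4 = 3/8
P(W=1 | obs) = 1/8 / 3/8 = 1/3
P(W=2 | obs) = 1/4 / 3/8 = 2/3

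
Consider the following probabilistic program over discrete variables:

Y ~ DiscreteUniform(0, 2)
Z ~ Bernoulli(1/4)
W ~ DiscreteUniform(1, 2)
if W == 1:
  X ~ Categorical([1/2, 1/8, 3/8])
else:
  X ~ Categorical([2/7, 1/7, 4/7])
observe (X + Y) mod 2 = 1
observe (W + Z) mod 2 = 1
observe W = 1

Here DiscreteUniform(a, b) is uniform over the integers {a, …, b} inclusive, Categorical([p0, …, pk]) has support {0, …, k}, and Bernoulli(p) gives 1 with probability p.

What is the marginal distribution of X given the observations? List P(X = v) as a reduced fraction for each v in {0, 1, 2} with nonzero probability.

Enumerate traces; 4 have nonzero weight after conditioning:
  (Y=0, Z=0, W=1, X=1) weight 1/64
  (Y=1, Z=0, W=1, X=0) weight 1/16
  (Y=1, Z=0, W=1, X=2) weight 3/64
  (Y=2, Z=0, W=1, X=1) weight 1/64
Group by X:
  weight(X=0) = 1/16
  weight(X=1) = 1/32
  weight(X=2) = 3/64
Total weight = 1/16 + 1/32 + 3/64 = 9/64
P(X=0 | obs) = 1/16 / 9/64 = 4/9
P(X=1 | obs) = 1/32 / 9/64 = 2/9
P(X=2 | obs) = 3/64 / 9/64 = 1/3

P(X=0) = 4/9, P(X=1) = 2/9, P(X=2) = 1/3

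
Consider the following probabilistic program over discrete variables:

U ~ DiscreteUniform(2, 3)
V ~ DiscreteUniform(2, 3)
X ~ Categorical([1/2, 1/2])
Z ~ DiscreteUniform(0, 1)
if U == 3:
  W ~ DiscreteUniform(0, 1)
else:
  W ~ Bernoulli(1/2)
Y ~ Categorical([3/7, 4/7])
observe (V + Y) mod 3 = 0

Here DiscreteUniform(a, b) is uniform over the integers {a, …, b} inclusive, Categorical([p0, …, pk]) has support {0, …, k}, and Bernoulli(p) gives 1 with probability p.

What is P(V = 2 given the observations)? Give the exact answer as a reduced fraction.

Enumerate traces; 32 have nonzero weight after conditioning:
  (U=2, V=2, X=0, Z=0, W=0, Y=1) weight 1/56
  (U=2, V=2, X=0, Z=0, W=1, Y=1) weight 1/56
  (U=2, V=2, X=0, Z=1, W=0, Y=1) weight 1/56
  (U=2, V=2, X=0, Z=1, W=1, Y=1) weight 1/56
  (U=2, V=2, X=1, Z=0, W=0, Y=1) weight 1/56
  (U=2, V=2, X=1, Z=0, W=1, Y=1) weight 1/56
  (U=2, V=2, X=1, Z=1, W=0, Y=1) weight 1/56
  (U=2, V=2, X=1, Z=1, W=1, Y=1) weight 1/56
  (U=2, V=3, X=0, Z=0, W=0, Y=0) weight 3/224
  … 23 more
Group by V:
  weight(V=2) = 2/7
  weight(V=3) = 3/14
Total weight = 2/7 + 3/14 = 1/2
P(V=2 | obs) = 2/7 / 1/2 = 4/7
P(V=3 | obs) = 3/14 / 1/2 = 3/7

P(V = 2 | obs) = 4/7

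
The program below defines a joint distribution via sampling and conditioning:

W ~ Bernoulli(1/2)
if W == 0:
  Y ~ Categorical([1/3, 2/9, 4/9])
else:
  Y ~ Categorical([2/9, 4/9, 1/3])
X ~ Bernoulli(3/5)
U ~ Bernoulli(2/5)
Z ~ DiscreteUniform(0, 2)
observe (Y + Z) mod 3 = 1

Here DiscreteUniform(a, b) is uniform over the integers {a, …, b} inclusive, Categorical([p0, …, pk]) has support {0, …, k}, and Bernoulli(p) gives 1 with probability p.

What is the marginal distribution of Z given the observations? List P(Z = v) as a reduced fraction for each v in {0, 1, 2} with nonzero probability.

P(Z=0) = 1/3, P(Z=1) = 5/18, P(Z=2) = 7/18

Enumerate traces; 24 have nonzero weight after conditioning:
  (W=0, Y=0, X=0, U=0, Z=1) weight 1/75
  (W=0, Y=0, X=0, U=1, Z=1) weight 2/225
  (W=0, Y=0, X=1, U=0, Z=1) weight 1/50
  (W=0, Y=0, X=1, U=1, Z=1) weight 1/75
  (W=0, Y=1, X=0, U=0, Z=0) weight 2/225
  (W=0, Y=1, X=0, U=1, Z=0) weight 4/675
  (W=0, Y=1, X=1, U=0, Z=0) weight 1/75
  (W=0, Y=1, X=1, U=1, Z=0) weight 2/225
  (W=0, Y=2, X=0, U=0, Z=2) weight 4/225
  … 15 more
Group by Z:
  weight(Z=0) = 1/9
  weight(Z=1) = 5/54
  weight(Z=2) = 7/54
Total weight = 1/9 + 5/54 + 7/54 = 1/3
P(Z=0 | obs) = 1/9 / 1/3 = 1/3
P(Z=1 | obs) = 5/54 / 1/3 = 5/18
P(Z=2 | obs) = 7/54 / 1/3 = 7/18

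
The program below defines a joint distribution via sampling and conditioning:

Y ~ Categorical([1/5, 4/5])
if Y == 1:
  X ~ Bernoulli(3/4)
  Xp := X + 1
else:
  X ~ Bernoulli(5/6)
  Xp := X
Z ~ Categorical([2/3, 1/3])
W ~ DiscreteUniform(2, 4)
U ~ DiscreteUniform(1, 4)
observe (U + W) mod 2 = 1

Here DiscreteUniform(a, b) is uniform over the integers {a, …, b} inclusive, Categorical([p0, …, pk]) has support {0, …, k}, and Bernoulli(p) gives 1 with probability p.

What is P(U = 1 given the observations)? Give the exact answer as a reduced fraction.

Enumerate traces; 48 have nonzero weight after conditioning:
  (Y=0, X=0, Z=0, W=2, U=1) weight 1/540
  (Y=0, X=0, Z=0, W=2, U=3) weight 1/540
  (Y=0, X=0, Z=0, W=3, U=2) weight 1/540
  (Y=0, X=0, Z=0, W=3, U=4) weight 1/540
  (Y=0, X=0, Z=0, W=4, U=1) weight 1/540
  (Y=0, X=0, Z=0, W=4, U=3) weight 1/540
  (Y=0, X=0, Z=1, W=2, U=1) weight 1/1080
  (Y=0, X=0, Z=1, W=2, U=3) weight 1/1080
  … 40 more
Group by U:
  weight(U=1) = 1/6
  weight(U=2) = 1/12
  weight(U=3) = 1/6
  weight(U=4) = 1/12
Total weight = 1/6 + 1/12 + 1/6 + 1/12 = 1/2
P(U=1 | obs) = 1/6 / 1/2 = 1/3
P(U=2 | obs) = 1/12 / 1/2 = 1/6
P(U=3 | obs) = 1/6 / 1/2 = 1/3
P(U=4 | obs) = 1/12 / 1/2 = 1/6

P(U = 1 | obs) = 1/3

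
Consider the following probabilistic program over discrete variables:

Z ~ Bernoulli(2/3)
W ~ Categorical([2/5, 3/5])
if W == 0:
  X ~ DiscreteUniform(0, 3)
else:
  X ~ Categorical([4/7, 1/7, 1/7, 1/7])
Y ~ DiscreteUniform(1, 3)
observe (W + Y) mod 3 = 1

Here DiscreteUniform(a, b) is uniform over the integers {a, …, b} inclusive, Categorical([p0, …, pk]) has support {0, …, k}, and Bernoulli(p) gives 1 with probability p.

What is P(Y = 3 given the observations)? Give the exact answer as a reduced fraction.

Enumerate traces; 16 have nonzero weight after conditioning:
  (Z=0, W=0, X=0, Y=1) weight 1/90
  (Z=0, W=0, X=1, Y=1) weight 1/90
  (Z=0, W=0, X=2, Y=1) weight 1/90
  (Z=0, W=0, X=3, Y=1) weight 1/90
  (Z=0, W=1, X=0, Y=3) weight 4/105
  (Z=0, W=1, X=1, Y=3) weight 1/105
  (Z=0, W=1, X=2, Y=3) weight 1/105
  (Z=0, W=1, X=3, Y=3) weight 1/105
  … 8 more
Group by Y:
  weight(Y=1) = 2/15
  weight(Y=3) = 1/5
Total weight = 2/15 + 1/5 = 1/3
P(Y=1 | obs) = 2/15 / 1/3 = 2/5
P(Y=3 | obs) = 1/5 / 1/3 = 3/5

P(Y = 3 | obs) = 3/5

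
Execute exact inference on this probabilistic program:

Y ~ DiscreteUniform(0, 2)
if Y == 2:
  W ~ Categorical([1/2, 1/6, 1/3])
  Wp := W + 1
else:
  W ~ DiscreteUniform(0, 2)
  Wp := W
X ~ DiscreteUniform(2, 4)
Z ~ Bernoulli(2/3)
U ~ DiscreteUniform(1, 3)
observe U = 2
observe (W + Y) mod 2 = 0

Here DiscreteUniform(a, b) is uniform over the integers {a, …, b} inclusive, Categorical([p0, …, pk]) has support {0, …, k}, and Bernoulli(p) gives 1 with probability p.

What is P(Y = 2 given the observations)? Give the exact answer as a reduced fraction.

P(Y = 2 | obs) = 5/11

Enumerate traces; 30 have nonzero weight after conditioning:
  (Y=0, W=0, X=2, Z=0, U=2) weight 1/243
  (Y=0, W=0, X=2, Z=1, U=2) weight 2/243
  (Y=0, W=0, X=3, Z=0, U=2) weight 1/243
  (Y=0, W=0, X=3, Z=1, U=2) weight 2/243
  (Y=0, W=0, X=4, Z=0, U=2) weight 1/243
  (Y=0, W=0, X=4, Z=1, U=2) weight 2/243
  (Y=0, W=2, X=2, Z=0, U=2) weight 1/243
  (Y=0, W=2, X=2, Z=1, U=2) weight 2/243
  (Y=1, W=1, X=2, Z=0, U=2) weight 1/243
  (Y=2, W=0, X=2, Z=0, U=2) weight 1/162
  … 20 more
Group by Y:
  weight(Y=0) = 2/27
  weight(Y=1) = 1/27
  weight(Y=2) = 5/54
Total weight = 2/27 + 1/27 + 5/54 = 11/54
P(Y=0 | obs) = 2/27 / 11/54 = 4/11
P(Y=1 | obs) = 1/27 / 11/54 = 2/11
P(Y=2 | obs) = 5/54 / 11/54 = 5/11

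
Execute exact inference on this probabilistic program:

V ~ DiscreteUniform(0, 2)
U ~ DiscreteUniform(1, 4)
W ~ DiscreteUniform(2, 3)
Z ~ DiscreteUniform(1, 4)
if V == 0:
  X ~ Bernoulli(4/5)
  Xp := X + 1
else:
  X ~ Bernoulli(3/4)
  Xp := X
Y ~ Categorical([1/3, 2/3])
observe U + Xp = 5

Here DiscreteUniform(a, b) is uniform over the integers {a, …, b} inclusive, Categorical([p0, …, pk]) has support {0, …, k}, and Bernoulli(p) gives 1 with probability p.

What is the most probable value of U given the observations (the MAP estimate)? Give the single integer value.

argmax_v P(U = v | obs) = 4

Enumerate traces; 64 have nonzero weight after conditioning:
  (V=0, U=3, W=2, Z=1, X=1, Y=0) weight 1/360
  (V=0, U=3, W=2, Z=1, X=1, Y=1) weight 1/180
  (V=0, U=3, W=2, Z=2, X=1, Y=0) weight 1/360
  (V=0, U=3, W=2, Z=2, X=1, Y=1) weight 1/180
  (V=0, U=3, W=2, Z=3, X=1, Y=0) weight 1/360
  (V=0, U=3, W=2, Z=3, X=1, Y=1) weight 1/180
  (V=0, U=3, W=2, Z=4, X=1, Y=0) weight 1/360
  (V=0, U=3, W=2, Z=4, X=1, Y=1) weight 1/180
  (V=0, U=4, W=2, Z=1, X=0, Y=0) weight 1/1440
  … 55 more
Group by U:
  weight(U=3) = 1/15
  weight(U=4) = 17/120
Total weight = 1/15 + 17/120 = 5/24
P(U=3 | obs) = 1/15 / 5/24 = 8/25
P(U=4 | obs) = 17/120 / 5/24 = 17/25
argmax = 4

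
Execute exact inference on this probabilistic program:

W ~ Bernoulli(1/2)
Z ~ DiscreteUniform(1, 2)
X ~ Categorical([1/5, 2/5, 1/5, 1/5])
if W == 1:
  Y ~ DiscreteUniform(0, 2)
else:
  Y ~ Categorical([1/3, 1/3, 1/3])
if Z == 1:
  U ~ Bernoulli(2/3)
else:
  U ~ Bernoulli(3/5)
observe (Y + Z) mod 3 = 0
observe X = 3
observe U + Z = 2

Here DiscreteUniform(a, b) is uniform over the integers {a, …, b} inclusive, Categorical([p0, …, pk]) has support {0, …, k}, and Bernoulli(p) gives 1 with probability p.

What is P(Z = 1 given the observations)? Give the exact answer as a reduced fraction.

Enumerate traces; 4 have nonzero weight after conditioning:
  (W=0, Z=1, X=3, Y=2, U=1) weight 1/90
  (W=0, Z=2, X=3, Y=1, U=0) weight 1/150
  (W=1, Z=1, X=3, Y=2, U=1) weight 1/90
  (W=1, Z=2, X=3, Y=1, U=0) weight 1/150
Group by Z:
  weight(Z=1) = 1/45
  weight(Z=2) = 1/75
Total weight = 1/45 + 1/75 = 8/225
P(Z=1 | obs) = 1/45 / 8/225 = 5/8
P(Z=2 | obs) = 1/75 / 8/225 = 3/8

P(Z = 1 | obs) = 5/8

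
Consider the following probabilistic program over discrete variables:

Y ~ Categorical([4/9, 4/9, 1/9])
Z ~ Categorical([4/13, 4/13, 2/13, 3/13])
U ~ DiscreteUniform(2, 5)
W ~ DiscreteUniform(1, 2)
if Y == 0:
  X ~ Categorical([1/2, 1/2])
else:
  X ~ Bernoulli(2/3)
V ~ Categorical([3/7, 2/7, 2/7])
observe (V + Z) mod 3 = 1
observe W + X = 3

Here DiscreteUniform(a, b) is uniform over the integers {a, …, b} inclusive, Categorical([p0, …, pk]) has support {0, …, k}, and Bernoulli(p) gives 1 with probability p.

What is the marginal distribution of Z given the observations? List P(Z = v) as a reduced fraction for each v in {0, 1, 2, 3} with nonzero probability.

Enumerate traces; 48 have nonzero weight after conditioning:
  (Y=0, Z=0, U=2, W=2, X=1, V=1) weight 2/819
  (Y=0, Z=0, U=3, W=2, X=1, V=1) weight 2/819
  (Y=0, Z=0, U=4, W=2, X=1, V=1) weight 2/819
  (Y=0, Z=0, U=5, W=2, X=1, V=1) weight 2/819
  (Y=0, Z=1, U=2, W=2, X=1, V=0) weight 1/273
  (Y=0, Z=1, U=3, W=2, X=1, V=0) weight 1/273
  (Y=0, Z=1, U=4, W=2, X=1, V=0) weight 1/273
  (Y=0, Z=1, U=5, W=2, X=1, V=0) weight 1/273
  (Y=0, Z=2, U=2, W=2, X=1, V=2) weight 1/819
  (Y=0, Z=3, U=2, W=2, X=1, V=1) weight 1/546
  … 38 more
Group by Z:
  weight(Z=0) = 64/2457
  weight(Z=1) = 32/819
  weight(Z=2) = 32/2457
  weight(Z=3) = 16/819
Total weight = 64/2457 + 32/819 + 32/2457 + 16/819 = 80/819
P(Z=0 | obs) = 64/2457 / 80/819 = 4/15
P(Z=1 | obs) = 32/819 / 80/819 = 2/5
P(Z=2 | obs) = 32/2457 / 80/819 = 2/15
P(Z=3 | obs) = 16/819 / 80/819 = 1/5

P(Z=0) = 4/15, P(Z=1) = 2/5, P(Z=2) = 2/15, P(Z=3) = 1/5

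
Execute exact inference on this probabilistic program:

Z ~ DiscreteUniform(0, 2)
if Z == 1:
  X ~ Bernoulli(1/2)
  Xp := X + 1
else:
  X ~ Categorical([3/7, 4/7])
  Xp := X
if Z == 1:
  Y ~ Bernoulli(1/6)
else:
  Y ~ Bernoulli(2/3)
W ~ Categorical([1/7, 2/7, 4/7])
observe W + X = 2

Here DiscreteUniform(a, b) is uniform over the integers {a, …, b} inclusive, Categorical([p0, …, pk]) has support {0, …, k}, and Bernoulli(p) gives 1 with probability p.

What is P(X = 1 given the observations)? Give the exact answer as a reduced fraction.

P(X = 1 | obs) = 23/61

Enumerate traces; 12 have nonzero weight after conditioning:
  (Z=0, X=0, Y=0, W=2) weight 4/147
  (Z=0, X=0, Y=1, W=2) weight 8/147
  (Z=0, X=1, Y=0, W=1) weight 8/441
  (Z=0, X=1, Y=1, W=1) weight 16/441
  (Z=1, X=0, Y=0, W=2) weight 5/63
  (Z=1, X=0, Y=1, W=2) weight 1/63
  (Z=1, X=1, Y=0, W=1) weight 5/126
  (Z=1, X=1, Y=1, W=1) weight 1/126
  … 4 more
Group by X:
  weight(X=0) = 38/147
  weight(X=1) = 23/147
Total weight = 38/147 + 23/147 = 61/147
P(X=0 | obs) = 38/147 / 61/147 = 38/61
P(X=1 | obs) = 23/147 / 61/147 = 23/61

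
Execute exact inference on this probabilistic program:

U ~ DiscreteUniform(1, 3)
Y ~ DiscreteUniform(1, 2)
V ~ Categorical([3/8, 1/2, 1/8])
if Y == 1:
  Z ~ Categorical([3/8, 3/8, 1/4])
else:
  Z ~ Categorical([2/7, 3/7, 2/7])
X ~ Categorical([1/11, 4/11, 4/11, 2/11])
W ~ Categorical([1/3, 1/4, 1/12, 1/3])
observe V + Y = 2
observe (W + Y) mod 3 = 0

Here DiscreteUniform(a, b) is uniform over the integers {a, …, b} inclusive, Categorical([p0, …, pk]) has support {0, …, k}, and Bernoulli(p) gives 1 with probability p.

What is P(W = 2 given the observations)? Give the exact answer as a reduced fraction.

P(W = 2 | obs) = 4/13

Enumerate traces; 72 have nonzero weight after conditioning:
  (U=1, Y=1, V=1, Z=0, X=0, W=2) weight 1/4224
  (U=1, Y=1, V=1, Z=0, X=1, W=2) weight 1/1056
  (U=1, Y=1, V=1, Z=0, X=2, W=2) weight 1/1056
  (U=1, Y=1, V=1, Z=0, X=3, W=2) weight 1/2112
  (U=1, Y=1, V=1, Z=1, X=0, W=2) weight 1/4224
  (U=1, Y=1, V=1, Z=1, X=1, W=2) weight 1/1056
  (U=1, Y=1, V=1, Z=1, X=2, W=2) weight 1/1056
  (U=1, Y=1, V=1, Z=1, X=3, W=2) weight 1/2112
  (U=1, Y=2, V=0, Z=0, X=0, W=1) weight 1/2464
  … 63 more
Group by W:
  weight(W=1) = 3/64
  weight(W=2) = 1/48
Total weight = 3/64 + 1/48 = 13/192
P(W=1 | obs) = 3/64 / 13/192 = 9/13
P(W=2 | obs) = 1/48 / 13/192 = 4/13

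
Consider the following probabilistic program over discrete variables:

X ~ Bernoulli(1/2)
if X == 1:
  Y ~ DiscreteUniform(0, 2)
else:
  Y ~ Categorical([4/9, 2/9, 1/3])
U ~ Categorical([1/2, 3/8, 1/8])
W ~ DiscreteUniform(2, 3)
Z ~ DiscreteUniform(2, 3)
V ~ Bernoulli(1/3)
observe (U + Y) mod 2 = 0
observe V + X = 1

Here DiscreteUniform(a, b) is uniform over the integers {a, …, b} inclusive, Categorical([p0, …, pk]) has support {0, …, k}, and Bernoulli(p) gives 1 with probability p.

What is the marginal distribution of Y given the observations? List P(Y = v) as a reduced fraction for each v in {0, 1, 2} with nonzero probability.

Enumerate traces; 40 have nonzero weight after conditioning:
  (X=0, Y=0, U=0, W=2, Z=2, V=1) weight 1/108
  (X=0, Y=0, U=0, W=2, Z=3, V=1) weight 1/108
  (X=0, Y=0, U=0, W=3, Z=2, V=1) weight 1/108
  (X=0, Y=0, U=0, W=3, Z=3, V=1) weight 1/108
  (X=0, Y=0, U=2, W=2, Z=2, V=1) weight 1/432
  (X=0, Y=0, U=2, W=2, Z=3, V=1) weight 1/432
  (X=0, Y=0, U=2, W=3, Z=2, V=1) weight 1/432
  (X=0, Y=0, U=2, W=3, Z=3, V=1) weight 1/432
  (X=0, Y=1, U=1, W=2, Z=2, V=1) weight 1/288
  (X=0, Y=2, U=0, W=2, Z=2, V=1) weight 1/144
  … 30 more
Group by Y:
  weight(Y=0) = 25/216
  weight(Y=1) = 1/18
  weight(Y=2) = 5/48
Total weight = 25/216 + 1/18 + 5/48 = 119/432
P(Y=0 | obs) = 25/216 / 119/432 = 50/119
P(Y=1 | obs) = 1/18 / 119/432 = 24/119
P(Y=2 | obs) = 5/48 / 119/432 = 45/119

P(Y=0) = 50/119, P(Y=1) = 24/119, P(Y=2) = 45/119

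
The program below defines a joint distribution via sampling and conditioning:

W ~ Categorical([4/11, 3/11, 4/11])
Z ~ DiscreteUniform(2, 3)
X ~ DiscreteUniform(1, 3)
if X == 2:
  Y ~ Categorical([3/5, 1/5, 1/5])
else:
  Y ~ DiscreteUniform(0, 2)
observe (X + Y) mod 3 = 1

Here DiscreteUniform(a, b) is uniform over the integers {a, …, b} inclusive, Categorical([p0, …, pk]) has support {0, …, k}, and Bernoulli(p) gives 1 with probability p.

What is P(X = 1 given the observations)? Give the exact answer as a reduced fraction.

P(X = 1 | obs) = 5/13

Enumerate traces; 18 have nonzero weight after conditioning:
  (W=0, Z=2, X=1, Y=0) weight 2/99
  (W=0, Z=2, X=2, Y=2) weight 2/165
  (W=0, Z=2, X=3, Y=1) weight 2/99
  (W=0, Z=3, X=1, Y=0) weight 2/99
  (W=0, Z=3, X=2, Y=2) weight 2/165
  (W=0, Z=3, X=3, Y=1) weight 2/99
  (W=1, Z=2, X=1, Y=0) weight 1/66
  (W=1, Z=2, X=2, Y=2) weight 1/110
  … 10 more
Group by X:
  weight(X=1) = 1/9
  weight(X=2) = 1/15
  weight(X=3) = 1/9
Total weight = 1/9 + 1/15 + 1/9 = 13/45
P(X=1 | obs) = 1/9 / 13/45 = 5/13
P(X=2 | obs) = 1/15 / 13/45 = 3/13
P(X=3 | obs) = 1/9 / 13/45 = 5/13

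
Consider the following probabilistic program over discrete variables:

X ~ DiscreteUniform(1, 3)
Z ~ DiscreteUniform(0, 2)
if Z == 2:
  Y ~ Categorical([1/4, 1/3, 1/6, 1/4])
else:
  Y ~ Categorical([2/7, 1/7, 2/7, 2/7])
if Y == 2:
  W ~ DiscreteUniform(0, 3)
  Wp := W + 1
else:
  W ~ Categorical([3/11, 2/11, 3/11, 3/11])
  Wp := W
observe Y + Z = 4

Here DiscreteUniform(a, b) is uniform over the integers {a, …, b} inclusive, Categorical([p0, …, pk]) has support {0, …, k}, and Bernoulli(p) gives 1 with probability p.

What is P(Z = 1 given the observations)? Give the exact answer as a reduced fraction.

P(Z = 1 | obs) = 12/19

Enumerate traces; 24 have nonzero weight after conditioning:
  (X=1, Z=1, Y=3, W=0) weight 2/231
  (X=1, Z=1, Y=3, W=1) weight 4/693
  (X=1, Z=1, Y=3, W=2) weight 2/231
  (X=1, Z=1, Y=3, W=3) weight 2/231
  (X=1, Z=2, Y=2, W=0) weight 1/216
  (X=1, Z=2, Y=2, W=1) weight 1/216
  (X=1, Z=2, Y=2, W=2) weight 1/216
  (X=1, Z=2, Y=2, W=3) weight 1/216
  … 16 more
Group by Z:
  weight(Z=1) = 2/21
  weight(Z=2) = 1/18
Total weight = 2/21 + 1/18 = 19/126
P(Z=1 | obs) = 2/21 / 19/126 = 12/19
P(Z=2 | obs) = 1/18 / 19/126 = 7/19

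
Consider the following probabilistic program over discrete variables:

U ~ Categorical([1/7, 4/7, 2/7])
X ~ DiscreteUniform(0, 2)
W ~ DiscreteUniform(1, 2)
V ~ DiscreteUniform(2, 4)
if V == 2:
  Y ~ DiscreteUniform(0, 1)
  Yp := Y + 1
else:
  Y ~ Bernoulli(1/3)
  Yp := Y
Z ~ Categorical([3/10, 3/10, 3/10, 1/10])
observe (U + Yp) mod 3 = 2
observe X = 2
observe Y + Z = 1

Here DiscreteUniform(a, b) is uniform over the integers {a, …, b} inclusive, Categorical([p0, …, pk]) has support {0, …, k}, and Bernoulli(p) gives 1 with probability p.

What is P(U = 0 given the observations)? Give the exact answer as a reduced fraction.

P(U = 0 | obs) = 3/47

Enumerate traces; 12 have nonzero weight after conditioning:
  (U=0, X=2, W=1, V=2, Y=1, Z=0) weight 1/840
  (U=0, X=2, W=2, V=2, Y=1, Z=0) weight 1/840
  (U=1, X=2, W=1, V=2, Y=0, Z=1) weight 1/210
  (U=1, X=2, W=1, V=3, Y=1, Z=0) weight 1/315
  (U=1, X=2, W=1, V=4, Y=1, Z=0) weight 1/315
  (U=1, X=2, W=2, V=2, Y=0, Z=1) weight 1/210
  (U=1, X=2, W=2, V=3, Y=1, Z=0) weight 1/315
  (U=1, X=2, W=2, V=4, Y=1, Z=0) weight 1/315
  (U=2, X=2, W=1, V=3, Y=0, Z=1) weight 1/315
  … 3 more
Group by U:
  weight(U=0) = 1/420
  weight(U=1) = 1/45
  weight(U=2) = 4/315
Total weight = 1/420 + 1/45 + 4/315 = 47/1260
P(U=0 | obs) = 1/420 / 47/1260 = 3/47
P(U=1 | obs) = 1/45 / 47/1260 = 28/47
P(U=2 | obs) = 4/315 / 47/1260 = 16/47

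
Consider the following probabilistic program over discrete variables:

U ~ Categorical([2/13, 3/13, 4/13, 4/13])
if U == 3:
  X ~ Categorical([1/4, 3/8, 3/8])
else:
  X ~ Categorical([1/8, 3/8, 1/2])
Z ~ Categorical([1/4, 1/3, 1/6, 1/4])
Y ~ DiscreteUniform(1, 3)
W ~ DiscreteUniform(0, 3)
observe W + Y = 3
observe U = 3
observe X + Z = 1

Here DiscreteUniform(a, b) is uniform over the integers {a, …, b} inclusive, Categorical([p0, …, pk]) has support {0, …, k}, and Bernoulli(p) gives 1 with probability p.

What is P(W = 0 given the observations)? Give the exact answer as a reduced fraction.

P(W = 0 | obs) = 1/3

Enumerate traces; 6 have nonzero weight after conditioning:
  (U=3, X=0, Z=1, Y=1, W=2) weight 1/468
  (U=3, X=0, Z=1, Y=2, W=1) weight 1/468
  (U=3, X=0, Z=1, Y=3, W=0) weight 1/468
  (U=3, X=1, Z=0, Y=1, W=2) weight 1/416
  (U=3, X=1, Z=0, Y=2, W=1) weight 1/416
  (U=3, X=1, Z=0, Y=3, W=0) weight 1/416
Group by W:
  weight(W=0) = 17/3744
  weight(W=1) = 17/3744
  weight(W=2) = 17/3744
Total weight = 17/3744 + 17/3744 + 17/3744 = 17/1248
P(W=0 | obs) = 17/3744 / 17/1248 = 1/3
P(W=1 | obs) = 17/3744 / 17/1248 = 1/3
P(W=2 | obs) = 17/3744 / 17/1248 = 1/3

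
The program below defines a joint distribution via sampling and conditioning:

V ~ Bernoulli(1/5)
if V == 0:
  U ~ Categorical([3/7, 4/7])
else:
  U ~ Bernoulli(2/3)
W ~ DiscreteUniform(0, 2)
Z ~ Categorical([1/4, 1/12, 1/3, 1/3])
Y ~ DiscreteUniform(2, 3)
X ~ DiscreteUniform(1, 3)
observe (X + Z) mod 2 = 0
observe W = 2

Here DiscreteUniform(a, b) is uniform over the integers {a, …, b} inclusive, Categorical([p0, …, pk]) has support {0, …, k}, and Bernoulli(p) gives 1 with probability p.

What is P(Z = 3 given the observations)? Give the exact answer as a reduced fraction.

Enumerate traces; 48 have nonzero weight after conditioning:
  (V=0, U=0, W=2, Z=0, Y=2, X=2) weight 1/210
  (V=0, U=0, W=2, Z=0, Y=3, X=2) weight 1/210
  (V=0, U=0, W=2, Z=1, Y=2, X=1) weight 1/630
  (V=0, U=0, W=2, Z=1, Y=2, X=3) weight 1/630
  (V=0, U=0, W=2, Z=1, Y=3, X=1) weight 1/630
  (V=0, U=0, W=2, Z=1, Y=3, X=3) weight 1/630
  (V=0, U=0, W=2, Z=2, Y=2, X=2) weight 2/315
  (V=0, U=0, W=2, Z=2, Y=3, X=2) weight 2/315
  (V=0, U=0, W=2, Z=3, Y=2, X=1) weight 2/315
  … 39 more
Group by Z:
  weight(Z=0) = 1/36
  weight(Z=1) = 1/54
  weight(Z=2) = 1/27
  weight(Z=3) = 2/27
Total weight = 1/36 + 1/54 + 1/27 + 2/27 = 17/108
P(Z=0 | obs) = 1/36 / 17/108 = 3/17
P(Z=1 | obs) = 1/54 / 17/108 = 2/17
P(Z=2 | obs) = 1/27 / 17/108 = 4/17
P(Z=3 | obs) = 2/27 / 17/108 = 8/17

P(Z = 3 | obs) = 8/17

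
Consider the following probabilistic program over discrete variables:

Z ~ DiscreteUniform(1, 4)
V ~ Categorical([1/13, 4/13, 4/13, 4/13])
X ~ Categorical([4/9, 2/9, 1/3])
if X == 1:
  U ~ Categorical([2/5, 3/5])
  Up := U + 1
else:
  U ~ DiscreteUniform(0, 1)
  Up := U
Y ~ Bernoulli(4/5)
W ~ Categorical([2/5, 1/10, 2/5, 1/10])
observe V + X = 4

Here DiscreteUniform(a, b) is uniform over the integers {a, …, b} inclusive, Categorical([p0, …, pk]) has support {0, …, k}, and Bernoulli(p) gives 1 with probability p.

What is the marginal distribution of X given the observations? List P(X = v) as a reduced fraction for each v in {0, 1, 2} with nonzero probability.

Enumerate traces; 128 have nonzero weight after conditioning:
  (Z=1, V=2, X=2, U=0, Y=0, W=0) weight 1/975
  (Z=1, V=2, X=2, U=0, Y=0, W=1) weight 1/3900
  (Z=1, V=2, X=2, U=0, Y=0, W=2) weight 1/975
  (Z=1, V=2, X=2, U=0, Y=0, W=3) weight 1/3900
  (Z=1, V=2, X=2, U=0, Y=1, W=0) weight 4/975
  (Z=1, V=2, X=2, U=0, Y=1, W=1) weight 1/975
  (Z=1, V=2, X=2, U=0, Y=1, W=2) weight 4/975
  (Z=1, V=2, X=2, U=0, Y=1, W=3) weight 1/975
  (Z=1, V=3, X=1, U=0, Y=0, W=0) weight 8/14625
  … 119 more
Group by X:
  weight(X=1) = 8/117
  weight(X=2) = 4/39
Total weight = 8/117 + 4/39 = 20/117
P(X=1 | obs) = 8/117 / 20/117 = 2/5
P(X=2 | obs) = 4/39 / 20/117 = 3/5

P(X=1) = 2/5, P(X=2) = 3/5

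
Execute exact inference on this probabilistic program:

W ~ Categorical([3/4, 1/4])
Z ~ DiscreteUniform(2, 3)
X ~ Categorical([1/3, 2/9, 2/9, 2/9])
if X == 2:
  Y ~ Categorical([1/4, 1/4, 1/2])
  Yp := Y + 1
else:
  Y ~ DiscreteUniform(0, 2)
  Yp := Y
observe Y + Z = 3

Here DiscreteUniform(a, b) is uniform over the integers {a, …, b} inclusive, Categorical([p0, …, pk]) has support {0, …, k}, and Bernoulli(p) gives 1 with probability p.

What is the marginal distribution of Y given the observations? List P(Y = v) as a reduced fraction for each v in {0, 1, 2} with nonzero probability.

Enumerate traces; 16 have nonzero weight after conditioning:
  (W=0, Z=2, X=0, Y=1) weight 1/24
  (W=0, Z=2, X=1, Y=1) weight 1/36
  (W=0, Z=2, X=2, Y=1) weight 1/48
  (W=0, Z=2, X=3, Y=1) weight 1/36
  (W=0, Z=3, X=0, Y=0) weight 1/24
  (W=0, Z=3, X=1, Y=0) weight 1/36
  (W=0, Z=3, X=2, Y=0) weight 1/48
  (W=0, Z=3, X=3, Y=0) weight 1/36
  … 8 more
Group by Y:
  weight(Y=0) = 17/108
  weight(Y=1) = 17/108
Total weight = 17/108 + 17/108 = 17/54
P(Y=0 | obs) = 17/108 / 17/54 = 1/2
P(Y=1 | obs) = 17/108 / 17/54 = 1/2

P(Y=0) = 1/2, P(Y=1) = 1/2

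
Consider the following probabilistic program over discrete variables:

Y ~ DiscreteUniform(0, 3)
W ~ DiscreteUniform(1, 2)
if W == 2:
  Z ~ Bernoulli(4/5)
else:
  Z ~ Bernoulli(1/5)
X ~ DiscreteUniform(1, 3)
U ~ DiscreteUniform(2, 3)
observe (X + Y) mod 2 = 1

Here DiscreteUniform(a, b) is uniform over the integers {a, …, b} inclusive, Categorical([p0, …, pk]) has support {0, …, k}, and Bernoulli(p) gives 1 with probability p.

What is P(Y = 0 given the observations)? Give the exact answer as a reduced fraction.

Enumerate traces; 48 have nonzero weight after conditioning:
  (Y=0, W=1, Z=0, X=1, U=2) weight 1/60
  (Y=0, W=1, Z=0, X=1, U=3) weight 1/60
  (Y=0, W=1, Z=0, X=3, U=2) weight 1/60
  (Y=0, W=1, Z=0, X=3, U=3) weight 1/60
  (Y=0, W=1, Z=1, X=1, U=2) weight 1/240
  (Y=0, W=1, Z=1, X=1, U=3) weight 1/240
  (Y=0, W=1, Z=1, X=3, U=2) weight 1/240
  (Y=0, W=1, Z=1, X=3, U=3) weight 1/240
  (Y=1, W=1, Z=0, X=2, U=2) weight 1/60
  (Y=2, W=1, Z=0, X=1, U=2) weight 1/60
  … 38 more
Group by Y:
  weight(Y=0) = 1/6
  weight(Y=1) = 1/12
  weight(Y=2) = 1/6
  weight(Y=3) = 1/12
Total weight = 1/6 + 1/12 + 1/6 + 1/12 = 1/2
P(Y=0 | obs) = 1/6 / 1/2 = 1/3
P(Y=1 | obs) = 1/12 / 1/2 = 1/6
P(Y=2 | obs) = 1/6 / 1/2 = 1/3
P(Y=3 | obs) = 1/12 / 1/2 = 1/6

P(Y = 0 | obs) = 1/3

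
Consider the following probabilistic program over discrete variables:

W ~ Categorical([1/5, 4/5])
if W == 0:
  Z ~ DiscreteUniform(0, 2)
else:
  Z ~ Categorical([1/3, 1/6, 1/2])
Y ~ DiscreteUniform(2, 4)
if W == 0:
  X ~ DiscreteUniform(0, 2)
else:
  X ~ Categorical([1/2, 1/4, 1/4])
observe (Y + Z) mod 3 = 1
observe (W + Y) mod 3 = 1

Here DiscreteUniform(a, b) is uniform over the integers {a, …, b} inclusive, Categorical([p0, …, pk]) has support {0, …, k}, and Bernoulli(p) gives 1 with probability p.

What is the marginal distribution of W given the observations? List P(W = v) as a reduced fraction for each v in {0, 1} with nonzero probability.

Enumerate traces; 6 have nonzero weight after conditioning:
  (W=0, Z=0, Y=4, X=0) weight 1/135
  (W=0, Z=0, Y=4, X=1) weight 1/135
  (W=0, Z=0, Y=4, X=2) weight 1/135
  (W=1, Z=1, Y=3, X=0) weight 1/45
  (W=1, Z=1, Y=3, X=1) weight 1/90
  (W=1, Z=1, Y=3, X=2) weight 1/90
Group by W:
  weight(W=0) = 1/45
  weight(W=1) = 2/45
Total weight = 1/45 + 2/45 = 1/15
P(W=0 | obs) = 1/45 / 1/15 = 1/3
P(W=1 | obs) = 2/45 / 1/15 = 2/3

P(W=0) = 1/3, P(W=1) = 2/3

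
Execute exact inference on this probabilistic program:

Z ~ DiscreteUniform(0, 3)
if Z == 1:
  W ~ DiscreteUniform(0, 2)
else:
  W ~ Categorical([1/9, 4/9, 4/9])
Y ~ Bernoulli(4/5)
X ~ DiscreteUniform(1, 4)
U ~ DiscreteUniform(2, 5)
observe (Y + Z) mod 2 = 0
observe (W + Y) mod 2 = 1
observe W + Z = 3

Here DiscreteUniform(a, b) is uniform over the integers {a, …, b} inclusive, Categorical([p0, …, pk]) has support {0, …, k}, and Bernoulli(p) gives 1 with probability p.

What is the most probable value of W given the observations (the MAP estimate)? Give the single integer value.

Enumerate traces; 48 have nonzero weight after conditioning:
  (Z=1, W=2, Y=1, X=1, U=2) weight 1/240
  (Z=1, W=2, Y=1, X=1, U=3) weight 1/240
  (Z=1, W=2, Y=1, X=1, U=4) weight 1/240
  (Z=1, W=2, Y=1, X=1, U=5) weight 1/240
  (Z=1, W=2, Y=1, X=2, U=2) weight 1/240
  (Z=1, W=2, Y=1, X=2, U=3) weight 1/240
  (Z=1, W=2, Y=1, X=2, U=4) weight 1/240
  (Z=1, W=2, Y=1, X=2, U=5) weight 1/240
  (Z=2, W=1, Y=0, X=1, U=2) weight 1/720
  (Z=3, W=0, Y=1, X=1, U=2) weight 1/720
  … 38 more
Group by W:
  weight(W=0) = 1/45
  weight(W=1) = 1/45
  weight(W=2) = 1/15
Total weight = 1/45 + 1/45 + 1/15 = 1/9
P(W=0 | obs) = 1/45 / 1/9 = 1/5
P(W=1 | obs) = 1/45 / 1/9 = 1/5
P(W=2 | obs) = 1/15 / 1/9 = 3/5
argmax = 2

argmax_v P(W = v | obs) = 2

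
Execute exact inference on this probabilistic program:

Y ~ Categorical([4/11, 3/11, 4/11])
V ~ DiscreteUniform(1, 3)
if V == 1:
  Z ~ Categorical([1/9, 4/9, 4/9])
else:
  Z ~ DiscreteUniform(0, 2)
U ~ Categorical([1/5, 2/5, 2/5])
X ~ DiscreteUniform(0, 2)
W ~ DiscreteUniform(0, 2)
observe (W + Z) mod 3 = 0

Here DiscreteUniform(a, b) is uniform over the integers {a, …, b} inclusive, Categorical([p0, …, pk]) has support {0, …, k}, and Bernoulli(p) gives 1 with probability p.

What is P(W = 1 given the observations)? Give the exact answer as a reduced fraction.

P(W = 1 | obs) = 10/27

Enumerate traces; 243 have nonzero weight after conditioning:
  (Y=0, V=1, Z=0, U=0, X=0, W=0) weight 4/13365
  (Y=0, V=1, Z=0, U=0, X=1, W=0) weight 4/13365
  (Y=0, V=1, Z=0, U=0, X=2, W=0) weight 4/13365
  (Y=0, V=1, Z=0, U=1, X=0, W=0) weight 8/13365
  (Y=0, V=1, Z=0, U=1, X=1, W=0) weight 8/13365
  (Y=0, V=1, Z=0, U=1, X=2, W=0) weight 8/13365
  (Y=0, V=1, Z=0, U=2, X=0, W=0) weight 8/13365
  (Y=0, V=1, Z=0, U=2, X=1, W=0) weight 8/13365
  (Y=0, V=1, Z=1, U=0, X=0, W=2) weight 16/13365
  (Y=0, V=1, Z=2, U=0, X=0, W=1) weight 16/13365
  … 233 more
Group by W:
  weight(W=0) = 7/81
  weight(W=1) = 10/81
  weight(W=2) = 10/81
Total weight = 7/81 + 10/81 + 10/81 = 1/3
P(W=0 | obs) = 7/81 / 1/3 = 7/27
P(W=1 | obs) = 10/81 / 1/3 = 10/27
P(W=2 | obs) = 10/81 / 1/3 = 10/27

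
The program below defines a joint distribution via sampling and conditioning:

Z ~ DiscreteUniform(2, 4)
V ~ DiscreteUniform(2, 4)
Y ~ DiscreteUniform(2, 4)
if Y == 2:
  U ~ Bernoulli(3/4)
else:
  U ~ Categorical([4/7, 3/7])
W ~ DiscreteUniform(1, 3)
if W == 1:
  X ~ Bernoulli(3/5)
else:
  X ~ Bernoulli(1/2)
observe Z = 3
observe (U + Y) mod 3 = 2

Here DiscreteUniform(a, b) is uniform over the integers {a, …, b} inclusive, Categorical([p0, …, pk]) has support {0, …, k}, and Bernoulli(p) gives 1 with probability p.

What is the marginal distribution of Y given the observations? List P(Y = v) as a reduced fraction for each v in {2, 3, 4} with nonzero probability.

P(Y=2) = 7/19, P(Y=4) = 12/19

Enumerate traces; 36 have nonzero weight after conditioning:
  (Z=3, V=2, Y=2, U=0, W=1, X=0) weight 1/810
  (Z=3, V=2, Y=2, U=0, W=1, X=1) weight 1/540
  (Z=3, V=2, Y=2, U=0, W=2, X=0) weight 1/648
  (Z=3, V=2, Y=2, U=0, W=2, X=1) weight 1/648
  (Z=3, V=2, Y=2, U=0, W=3, X=0) weight 1/648
  (Z=3, V=2, Y=2, U=0, W=3, X=1) weight 1/648
  (Z=3, V=2, Y=4, U=1, W=1, X=0) weight 2/945
  (Z=3, V=2, Y=4, U=1, W=1, X=1) weight 1/315
  … 28 more
Group by Y:
  weight(Y=2) = 1/36
  weight(Y=4) = 1/21
Total weight = 1/36 + 1/21 = 19/252
P(Y=2 | obs) = 1/36 / 19/252 = 7/19
P(Y=4 | obs) = 1/21 / 19/252 = 12/19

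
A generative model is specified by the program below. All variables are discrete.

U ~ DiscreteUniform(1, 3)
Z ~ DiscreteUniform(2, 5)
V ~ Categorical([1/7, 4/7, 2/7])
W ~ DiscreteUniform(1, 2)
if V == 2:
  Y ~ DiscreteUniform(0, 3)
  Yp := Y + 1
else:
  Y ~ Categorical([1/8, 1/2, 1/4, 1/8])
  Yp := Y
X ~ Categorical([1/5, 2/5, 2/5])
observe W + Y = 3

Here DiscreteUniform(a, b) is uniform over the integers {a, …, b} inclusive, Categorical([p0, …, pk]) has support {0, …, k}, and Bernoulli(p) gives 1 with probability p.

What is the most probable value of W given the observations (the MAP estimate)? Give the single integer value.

argmax_v P(W = v | obs) = 2

Enumerate traces; 216 have nonzero weight after conditioning:
  (U=1, Z=2, V=0, W=1, Y=2, X=0) weight 1/3360
  (U=1, Z=2, V=0, W=1, Y=2, X=1) weight 1/1680
  (U=1, Z=2, V=0, W=1, Y=2, X=2) weight 1/1680
  (U=1, Z=2, V=0, W=2, Y=1, X=0) weight 1/1680
  (U=1, Z=2, V=0, W=2, Y=1, X=1) weight 1/840
  (U=1, Z=2, V=0, W=2, Y=1, X=2) weight 1/840
  (U=1, Z=2, V=1, W=1, Y=2, X=0) weight 1/840
  (U=1, Z=2, V=1, W=1, Y=2, X=1) weight 1/420
  … 208 more
Group by W:
  weight(W=1) = 1/8
  weight(W=2) = 3/14
Total weight = 1/8 + 3/14 = 19/56
P(W=1 | obs) = 1/8 / 19/56 = 7/19
P(W=2 | obs) = 3/14 / 19/56 = 12/19
argmax = 2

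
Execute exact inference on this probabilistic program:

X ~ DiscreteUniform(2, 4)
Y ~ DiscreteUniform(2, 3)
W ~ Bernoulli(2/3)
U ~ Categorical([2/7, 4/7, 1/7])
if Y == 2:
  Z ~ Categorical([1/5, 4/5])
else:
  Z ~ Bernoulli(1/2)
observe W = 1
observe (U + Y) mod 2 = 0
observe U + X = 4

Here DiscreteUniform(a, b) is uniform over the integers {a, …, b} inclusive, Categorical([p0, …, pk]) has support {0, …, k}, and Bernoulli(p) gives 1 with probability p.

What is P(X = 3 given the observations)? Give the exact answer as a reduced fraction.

P(X = 3 | obs) = 4/7

Enumerate traces; 6 have nonzero weight after conditioning:
  (X=2, Y=2, W=1, U=2, Z=0) weight 1/315
  (X=2, Y=2, W=1, U=2, Z=1) weight 4/315
  (X=3, Y=3, W=1, U=1, Z=0) weight 2/63
  (X=3, Y=3, W=1, U=1, Z=1) weight 2/63
  (X=4, Y=2, W=1, U=0, Z=0) weight 2/315
  (X=4, Y=2, W=1, U=0, Z=1) weight 8/315
Group by X:
  weight(X=2) = 1/63
  weight(X=3) = 4/63
  weight(X=4) = 2/63
Total weight = 1/63 + 4/63 + 2/63 = 1/9
P(X=2 | obs) = 1/63 / 1/9 = 1/7
P(X=3 | obs) = 4/63 / 1/9 = 4/7
P(X=4 | obs) = 2/63 / 1/9 = 2/7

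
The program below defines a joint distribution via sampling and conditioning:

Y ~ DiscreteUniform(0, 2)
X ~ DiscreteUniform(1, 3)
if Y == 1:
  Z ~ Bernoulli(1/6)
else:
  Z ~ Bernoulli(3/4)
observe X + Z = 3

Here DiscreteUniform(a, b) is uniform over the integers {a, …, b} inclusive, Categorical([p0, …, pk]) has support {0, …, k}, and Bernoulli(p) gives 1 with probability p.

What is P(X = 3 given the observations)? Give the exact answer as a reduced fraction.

P(X = 3 | obs) = 4/9

Enumerate traces; 6 have nonzero weight after conditioning:
  (Y=0, X=2, Z=1) weight 1/12
  (Y=0, X=3, Z=0) weight 1/36
  (Y=1, X=2, Z=1) weight 1/54
  (Y=1, X=3, Z=0) weight 5/54
  (Y=2, X=2, Z=1) weight 1/12
  (Y=2, X=3, Z=0) weight 1/36
Group by X:
  weight(X=2) = 5/27
  weight(X=3) = 4/27
Total weight = 5/27 + 4/27 = 1/3
P(X=2 | obs) = 5/27 / 1/3 = 5/9
P(X=3 | obs) = 4/27 / 1/3 = 4/9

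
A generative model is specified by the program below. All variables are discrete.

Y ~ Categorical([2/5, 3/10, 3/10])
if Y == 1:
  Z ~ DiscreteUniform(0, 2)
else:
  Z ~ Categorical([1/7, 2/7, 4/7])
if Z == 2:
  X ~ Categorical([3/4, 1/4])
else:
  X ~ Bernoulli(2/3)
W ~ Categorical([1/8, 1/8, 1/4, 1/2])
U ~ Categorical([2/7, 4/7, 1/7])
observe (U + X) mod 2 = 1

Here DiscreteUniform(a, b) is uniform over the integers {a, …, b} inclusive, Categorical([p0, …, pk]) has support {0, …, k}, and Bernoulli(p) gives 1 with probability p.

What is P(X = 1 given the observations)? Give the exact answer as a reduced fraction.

Enumerate traces; 108 have nonzero weight after conditioning:
  (Y=0, Z=0, X=0, W=0, U=1) weight 1/735
  (Y=0, Z=0, X=0, W=1, U=1) weight 1/735
  (Y=0, Z=0, X=0, W=2, U=1) weight 2/735
  (Y=0, Z=0, X=0, W=3, U=1) weight 4/735
  (Y=0, Z=0, X=1, W=0, U=0) weight 1/735
  (Y=0, Z=0, X=1, W=0, U=2) weight 1/1470
  (Y=0, Z=0, X=1, W=1, U=0) weight 1/735
  (Y=0, Z=0, X=1, W=1, U=2) weight 1/1470
  … 100 more
Group by X:
  weight(X=0) = 13/42
  weight(X=1) = 11/56
Total weight = 13/42 + 11/56 = 85/168
P(X=0 | obs) = 13/42 / 85/168 = 52/85
P(X=1 | obs) = 11/56 / 85/168 = 33/85

P(X = 1 | obs) = 33/85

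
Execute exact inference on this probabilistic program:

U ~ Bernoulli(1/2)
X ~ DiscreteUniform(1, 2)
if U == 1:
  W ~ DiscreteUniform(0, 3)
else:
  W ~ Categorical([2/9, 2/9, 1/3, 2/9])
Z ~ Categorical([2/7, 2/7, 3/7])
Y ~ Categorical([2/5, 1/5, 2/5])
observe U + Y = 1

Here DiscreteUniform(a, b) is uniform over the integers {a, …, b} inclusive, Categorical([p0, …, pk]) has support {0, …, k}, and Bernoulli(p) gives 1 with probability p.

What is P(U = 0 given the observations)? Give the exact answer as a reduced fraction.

Enumerate traces; 48 have nonzero weight after conditioning:
  (U=0, X=1, W=0, Z=0, Y=1) weight 1/315
  (U=0, X=1, W=0, Z=1, Y=1) weight 1/315
  (U=0, X=1, W=0, Z=2, Y=1) weight 1/210
  (U=0, X=1, W=1, Z=0, Y=1) weight 1/315
  (U=0, X=1, W=1, Z=1, Y=1) weight 1/315
  (U=0, X=1, W=1, Z=2, Y=1) weight 1/210
  (U=0, X=1, W=2, Z=0, Y=1) weight 1/210
  (U=0, X=1, W=2, Z=1, Y=1) weight 1/210
  (U=1, X=1, W=0, Z=0, Y=0) weight 1/140
  … 39 more
Group by U:
  weight(U=0) = 1/10
  weight(U=1) = 1/5
Total weight = 1/10 + 1/5 = 3/10
P(U=0 | obs) = 1/10 / 3/10 = 1/3
P(U=1 | obs) = 1/5 / 3/10 = 2/3

P(U = 0 | obs) = 1/3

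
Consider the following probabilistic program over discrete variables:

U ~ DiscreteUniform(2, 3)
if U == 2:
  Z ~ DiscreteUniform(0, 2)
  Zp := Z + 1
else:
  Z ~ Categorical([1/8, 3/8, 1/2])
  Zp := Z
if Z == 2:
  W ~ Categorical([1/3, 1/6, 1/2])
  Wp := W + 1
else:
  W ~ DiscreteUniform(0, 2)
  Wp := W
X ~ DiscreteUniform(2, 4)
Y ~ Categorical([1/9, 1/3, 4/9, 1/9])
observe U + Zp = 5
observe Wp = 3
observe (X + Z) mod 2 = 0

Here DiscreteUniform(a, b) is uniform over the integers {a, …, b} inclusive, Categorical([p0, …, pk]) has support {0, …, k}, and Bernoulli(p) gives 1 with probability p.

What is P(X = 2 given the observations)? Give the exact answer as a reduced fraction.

P(X = 2 | obs) = 1/2

Enumerate traces; 16 have nonzero weight after conditioning:
  (U=2, Z=2, W=2, X=2, Y=0) weight 1/324
  (U=2, Z=2, W=2, X=2, Y=1) weight 1/108
  (U=2, Z=2, W=2, X=2, Y=2) weight 1/81
  (U=2, Z=2, W=2, X=2, Y=3) weight 1/324
  (U=2, Z=2, W=2, X=4, Y=0) weight 1/324
  (U=2, Z=2, W=2, X=4, Y=1) weight 1/108
  (U=2, Z=2, W=2, X=4, Y=2) weight 1/81
  (U=2, Z=2, W=2, X=4, Y=3) weight 1/324
  … 8 more
Group by X:
  weight(X=2) = 5/72
  weight(X=4) = 5/72
Total weight = 5/72 + 5/72 = 5/36
P(X=2 | obs) = 5/72 / 5/36 = 1/2
P(X=4 | obs) = 5/72 / 5/36 = 1/2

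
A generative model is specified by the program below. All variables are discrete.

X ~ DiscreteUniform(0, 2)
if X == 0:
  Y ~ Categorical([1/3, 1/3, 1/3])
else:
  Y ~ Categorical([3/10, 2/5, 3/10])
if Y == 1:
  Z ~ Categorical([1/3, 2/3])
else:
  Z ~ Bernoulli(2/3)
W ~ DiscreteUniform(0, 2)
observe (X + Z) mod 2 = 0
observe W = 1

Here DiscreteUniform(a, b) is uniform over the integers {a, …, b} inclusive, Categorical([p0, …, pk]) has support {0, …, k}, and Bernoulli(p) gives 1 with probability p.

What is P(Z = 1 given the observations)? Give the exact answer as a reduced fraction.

Enumerate traces; 9 have nonzero weight after conditioning:
  (X=0, Y=0, Z=0, W=1) weight 1/81
  (X=0, Y=1, Z=0, W=1) weight 1/81
  (X=0, Y=2, Z=0, W=1) weight 1/81
  (X=1, Y=0, Z=1, W=1) weight 1/45
  (X=1, Y=1, Z=1, W=1) weight 4/135
  (X=1, Y=2, Z=1, W=1) weight 1/45
  (X=2, Y=0, Z=0, W=1) weight 1/90
  (X=2, Y=1, Z=0, W=1) weight 2/135
  … 1 more
Group by Z:
  weight(Z=0) = 2/27
  weight(Z=1) = 2/27
Total weight = 2/27 + 2/27 = 4/27
P(Z=0 | obs) = 2/27 / 4/27 = 1/2
P(Z=1 | obs) = 2/27 / 4/27 = 1/2

P(Z = 1 | obs) = 1/2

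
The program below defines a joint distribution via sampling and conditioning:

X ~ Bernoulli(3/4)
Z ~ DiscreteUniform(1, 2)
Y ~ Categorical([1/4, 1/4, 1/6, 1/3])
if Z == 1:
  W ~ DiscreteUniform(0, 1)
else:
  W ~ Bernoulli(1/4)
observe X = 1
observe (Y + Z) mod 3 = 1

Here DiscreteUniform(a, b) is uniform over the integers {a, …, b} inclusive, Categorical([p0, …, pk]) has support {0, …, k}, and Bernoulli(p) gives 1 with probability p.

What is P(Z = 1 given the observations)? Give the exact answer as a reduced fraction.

Enumerate traces; 6 have nonzero weight after conditioning:
  (X=1, Z=1, Y=0, W=0) weight 3/64
  (X=1, Z=1, Y=0, W=1) weight 3/64
  (X=1, Z=1, Y=3, W=0) weight 1/16
  (X=1, Z=1, Y=3, W=1) weight 1/16
  (X=1, Z=2, Y=2, W=0) weight 3/64
  (X=1, Z=2, Y=2, W=1) weight 1/64
Group by Z:
  weight(Z=1) = 7/32
  weight(Z=2) = 1/16
Total weight = 7/32 + 1/16 = 9/32
P(Z=1 | obs) = 7/32 / 9/32 = 7/9
P(Z=2 | obs) = 1/16 / 9/32 = 2/9

P(Z = 1 | obs) = 7/9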